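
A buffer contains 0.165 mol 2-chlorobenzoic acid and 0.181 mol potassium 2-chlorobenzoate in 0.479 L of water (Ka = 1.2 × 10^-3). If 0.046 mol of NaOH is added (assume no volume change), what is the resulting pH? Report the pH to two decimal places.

OH- converts ClC6H4COOH to ClC6H4COO-: ClC6H4COOH → 0.119 mol, ClC6H4COO- → 0.227 mol.
pKa = −log(1.2 × 10^-3) = 2.921
pH = pKa + log([A⁻]/[HA]) = 2.921 + log(0.227/0.119) = 2.921 +0.280

pH = 3.20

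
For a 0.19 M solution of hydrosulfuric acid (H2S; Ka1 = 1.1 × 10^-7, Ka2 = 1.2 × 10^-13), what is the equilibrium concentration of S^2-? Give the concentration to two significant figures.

First ionization gives [H+] ≈ [HS-] = 1.45 × 10^-4 M.
Second step: Ka2 = [H+][S^2-]/[HS-] ≈ [S^2-] (since [H+] ≈ [HS-]).
So [S^2-] ≈ Ka2.

1.2 × 10^-13 M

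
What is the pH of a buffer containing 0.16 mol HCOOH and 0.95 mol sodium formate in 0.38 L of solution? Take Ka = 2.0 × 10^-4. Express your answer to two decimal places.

pH = 4.47

pKa = −log(2.0 × 10^-4) = 3.699
Henderson–Hasselbalch: pH = pKa + log([HCOO-]/[HCOOH]) = 3.699 + log(0.95/0.16)
pH = 3.699 + (+0.774) = 4.47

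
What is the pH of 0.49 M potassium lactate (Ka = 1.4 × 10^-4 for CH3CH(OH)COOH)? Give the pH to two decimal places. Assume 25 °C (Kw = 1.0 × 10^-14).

CH3CH(OH)COO- is the conjugate base of the weak acid CH3CH(OH)COOH.
Kb = Kw/Ka = 1.0×10^-14 / 1.4 × 10^-4 = 7.14 × 10^-11
Kb = [OH-]²/(0.49 − [OH-]) = 7.14 × 10^-11
Assume [OH-] ≪ 0.49: [OH-] ≈ √(7.14 × 10^-11 × 0.49) = 5.91 × 10^-6 M
pOH = −log(5.91 × 10^-6) = 5.23; pH = 14.00 − 5.23 = 8.77

pH = 8.77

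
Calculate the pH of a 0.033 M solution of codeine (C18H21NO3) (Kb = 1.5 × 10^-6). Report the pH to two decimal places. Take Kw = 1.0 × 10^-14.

C18H21NO3 + H2O ⇌ C18H22NO3+ + OH-
Let x = [OH-] at equilibrium. Kb = x²/(0.033 − x).
Assume x ≪ 0.033: x ≈ √(1.5 × 10^-6 × 0.033) = 2.22 × 10^-4 M
(x/C₀ = 0.67% < 5%, so the approximation holds.)
pOH = −log(2.22 × 10^-4) = 3.65; pH = 14.00 − 3.65 = 10.35

pH = 10.35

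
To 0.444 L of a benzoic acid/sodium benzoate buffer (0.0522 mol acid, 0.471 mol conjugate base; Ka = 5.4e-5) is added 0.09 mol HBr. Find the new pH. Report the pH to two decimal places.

pH = 4.70

Added H+ converts C6H5COO- to C6H5COOH: C6H5COOH → 0.142 mol, C6H5COO- → 0.381 mol.
pKa = −log(5.4 × 10^-5) = 4.268
Henderson–Hasselbalch with mole ratio 0.381/0.142: pH = 4.268 + (+0.429)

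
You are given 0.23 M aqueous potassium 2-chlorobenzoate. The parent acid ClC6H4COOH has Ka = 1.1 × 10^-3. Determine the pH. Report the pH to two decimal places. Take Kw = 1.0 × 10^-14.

pH = 8.16

ClC6H4COO- is the conjugate base of the weak acid ClC6H4COOH.
Kb = Kw/Ka = 1.0×10^-14 / 1.1 × 10^-3 = 9.09 × 10^-12
Kb = [OH-]²/(0.23 − [OH-]) = 9.09 × 10^-12
Assume [OH-] ≪ 0.23: [OH-] ≈ √(9.09 × 10^-12 × 0.23) = 1.45 × 10^-6 M
pOH = −log(1.45 × 10^-6) = 5.84; pH = 14.00 − 5.84 = 8.16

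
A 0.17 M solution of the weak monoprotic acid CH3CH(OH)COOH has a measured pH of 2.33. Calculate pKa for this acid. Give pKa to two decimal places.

[H+] = 10^(-2.33) = 4.68 × 10^-3 M
At equilibrium [HA] = 0.17 − 4.68 × 10^-3 = 1.65 × 10^-1 M
Ka = [H+][A-]/[HA] = (4.68 × 10^-3)² / 1.65 × 10^-1 = 1.33 × 10^-4
pKa = -log(1.33 × 10^-4) = 3.88

pKa = 3.88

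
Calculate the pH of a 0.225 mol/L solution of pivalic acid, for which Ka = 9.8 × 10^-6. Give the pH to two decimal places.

pH = 2.83

(CH3)3CCOOH ⇌ (CH3)3CCOO- + H+
From the ICE table, Ka = [H+]²/(0.225 − [H+]) = 9.8 × 10^-6.
Neglecting [H+] in the denominator: [H+] = √(9.8 × 10^-6 × 0.225) = 1.48 × 10^-3 M
([H+]/C₀ = 0.66% < 5%, so the approximation holds.)
pH = −log[H+] = −log(1.48 × 10^-3) = 2.83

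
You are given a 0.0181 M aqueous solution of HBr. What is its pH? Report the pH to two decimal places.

pH = 1.74

HBr is a strong acid and dissociates completely, so [H+] = 0.0181 M.
pH = -log(0.0181) = 1.74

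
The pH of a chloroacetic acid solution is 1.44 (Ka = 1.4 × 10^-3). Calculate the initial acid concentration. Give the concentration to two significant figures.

[H+] = 10^(-1.44) = 3.63 × 10^-2 M = x
Ka = x²/(C₀ − x) ⇒ C₀ = x + x²/Ka
C₀ = 3.63 × 10^-2 + (3.63 × 10^-2)²/(1.4 × 10^-3) = 9.78 × 10^-1 M

C₀ = 9.8 × 10^-1 M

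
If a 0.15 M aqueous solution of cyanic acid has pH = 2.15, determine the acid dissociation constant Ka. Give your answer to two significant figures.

[H+] = 10^(-2.15) = 7.08 × 10^-3 M
At equilibrium [HA] = 0.15 − 7.08 × 10^-3 = 1.43 × 10^-1 M
Ka = [H+][A-]/[HA] = (7.08 × 10^-3)² / 1.43 × 10^-1 = 3.5 × 10^-4

Ka = 3.5 × 10^-4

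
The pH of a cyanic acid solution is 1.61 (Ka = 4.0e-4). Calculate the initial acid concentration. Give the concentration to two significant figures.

C₀ = 1.5 M

[H+] = 10^(-1.61) = 2.45 × 10^-2 M = x
Ka = x²/(C₀ − x) ⇒ C₀ = x + x²/Ka
C₀ = 2.45 × 10^-2 + (2.45 × 10^-2)²/(4.0 × 10^-4) = 1.53 M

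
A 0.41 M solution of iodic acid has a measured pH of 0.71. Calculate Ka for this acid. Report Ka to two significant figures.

Ka = 1.8 × 10^-1

[H+] = 10^(-0.71) = 1.95 × 10^-1 M
At equilibrium [HA] = 0.41 − 1.95 × 10^-1 = 2.15 × 10^-1 M
Ka = [H+][A-]/[HA] = (1.95 × 10^-1)² / 2.15 × 10^-1 = 1.8 × 10^-1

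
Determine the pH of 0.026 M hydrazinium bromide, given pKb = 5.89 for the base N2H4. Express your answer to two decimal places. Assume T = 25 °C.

N2H5+ is the conjugate acid of the weak base N2H4.
Kb = 10^(−5.89) = 1.29 × 10^-6
Ka = Kw/Kb = 1.0×10^-14 / 1.29 × 10^-6 = 7.75 × 10^-9
From the ICE table, Ka = x²/(0.026 − x) = 7.75 × 10^-9.
Since Ka ≪ C₀, x ≈ √(Ka·C₀) = 1.42 × 10^-5 M.
pH = −log[H+] = −log(1.42 × 10^-5) = 4.85

pH = 4.85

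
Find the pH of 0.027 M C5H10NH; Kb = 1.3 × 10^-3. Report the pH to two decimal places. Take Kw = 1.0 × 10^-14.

pH = 11.73

C5H10NH + H2O ⇌ C5H10NH2+ + OH-
Kb = [OH-]²/(0.027 − [OH-]) = 1.3 × 10^-3
The 5% rule fails; solving [OH-]² + Kb·[OH-] − Kb·C₀ = 0 exactly:
[OH-] = (−Kb + √(Kb² + 4·Kb·C₀))/2 = 5.31 × 10^-3 M
pOH = −log(5.31 × 10^-3) = 2.27; pH = 14.00 − 2.27 = 11.73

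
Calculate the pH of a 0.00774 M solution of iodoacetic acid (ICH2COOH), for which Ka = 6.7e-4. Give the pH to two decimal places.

pH = 2.71

ICH2COOH ⇌ ICH2COO- + H+
Ka = [H+]²/(0.00774 − [H+]) = 6.7 × 10^-4
The 5% rule fails; solving [H+]² + Ka·[H+] − Ka·C₀ = 0 exactly:
[H+] = [−0.00067 + √(0.00067² + 2.07e-05)]/2 = 1.97 × 10^-3 M
pH = −log[H+] = −log(1.97 × 10^-3) = 2.71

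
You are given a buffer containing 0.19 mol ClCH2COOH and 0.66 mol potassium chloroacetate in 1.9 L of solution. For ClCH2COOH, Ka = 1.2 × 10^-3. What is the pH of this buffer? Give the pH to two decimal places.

pH = 3.46

pKa = −log(1.2 × 10^-3) = 2.921
Using pH = pKa + log([base]/[acid]) with [base]/[acid] = 0.66/0.19:
pH = 2.921 + (+0.541) = 3.46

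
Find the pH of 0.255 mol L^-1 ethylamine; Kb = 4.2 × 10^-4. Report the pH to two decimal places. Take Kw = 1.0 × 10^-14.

pH = 12.01

C2H5NH2 + H2O ⇌ C2H5NH3+ + OH-
Kb = [OH-]²/(0.255 − [OH-]) = 4.2 × 10^-4
Neglecting [OH-] in the denominator: [OH-] = √(4.2 × 10^-4 × 0.255) = 1.03 × 10^-2 M
pOH = 1.99, so pH = 14.00 − pOH = 12.01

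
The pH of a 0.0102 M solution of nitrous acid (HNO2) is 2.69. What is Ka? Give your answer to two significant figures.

Ka = 5.1 × 10^-4

[H+] = 10^(-2.69) = 2.04 × 10^-3 M
At equilibrium [HA] = 0.0102 − 2.04 × 10^-3 = 8.16 × 10^-3 M
Ka = [H+][A-]/[HA] = (2.04 × 10^-3)² / 8.16 × 10^-3 = 5.1 × 10^-4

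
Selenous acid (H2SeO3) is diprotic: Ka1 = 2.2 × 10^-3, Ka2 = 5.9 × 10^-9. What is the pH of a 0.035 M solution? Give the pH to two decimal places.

Ka1 ≫ Ka2, so treat the first dissociation as the only significant source of H+.
Ka1 = x²/(0.035 − x) = 2.2 × 10^-3
Solving the quadratic: x = (−Ka1 + √(Ka1² + 4·Ka1·C₀))/2 = 7.74 × 10^-3 M
pH = −log(7.74 × 10^-3) = 2.11

pH = 2.11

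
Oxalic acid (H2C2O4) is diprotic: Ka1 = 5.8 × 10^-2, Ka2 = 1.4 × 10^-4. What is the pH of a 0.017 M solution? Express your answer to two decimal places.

pH = 1.86

Ka1 ≫ Ka2, so treat the first dissociation as the only significant source of H+.
Ka1 = x²/(0.017 − x) = 5.8 × 10^-2
Solving the quadratic: x = (−Ka1 + √(Ka1² + 4·Ka1·C₀))/2 = 1.37 × 10^-2 M
pH = −log(1.37 × 10^-2) = 1.86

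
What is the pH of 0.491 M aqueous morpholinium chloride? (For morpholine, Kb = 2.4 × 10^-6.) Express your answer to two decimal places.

C4H8ONH2+ is the conjugate acid of the weak base C4H8ONH.
Ka = Kw/Kb = 1.0×10^-14 / 2.4 × 10^-6 = 4.17 × 10^-9
Ka = x²/(0.491 − x) = 4.17 × 10^-9
Neglecting x in the denominator: x = √(4.17 × 10^-9 × 0.491) = 4.52 × 10^-5 M
pH = −log(4.52 × 10^-5) = 4.34

pH = 4.34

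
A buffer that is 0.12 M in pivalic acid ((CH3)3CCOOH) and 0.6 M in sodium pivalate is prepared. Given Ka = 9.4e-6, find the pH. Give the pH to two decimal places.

pKa = −log(9.4 × 10^-6) = 5.027
Henderson–Hasselbalch: pH = pKa + log([(CH3)3CCOO-]/[(CH3)3CCOOH]) = 5.027 + log(0.6/0.12)
pH = 5.027 + (+0.699) = 5.73

pH = 5.73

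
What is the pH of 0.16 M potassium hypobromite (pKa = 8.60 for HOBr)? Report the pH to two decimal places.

OBr- is the conjugate base of the weak acid HOBr.
Ka = 10^(−8.60) = 2.51 × 10^-9
Kb = Kw/Ka = 1.0×10^-14 / 2.51 × 10^-9 = 3.98 × 10^-6
Let x = [OH-] at equilibrium. Kb = x²/(0.16 − x).
Neglecting x in the denominator: x = √(3.98 × 10^-6 × 0.16) = 7.98 × 10^-4 M
(x/C₀ = 0.5% < 5%, so the approximation holds.)
pOH = 3.10, so pH = 14.00 − pOH = 10.90

pH = 10.90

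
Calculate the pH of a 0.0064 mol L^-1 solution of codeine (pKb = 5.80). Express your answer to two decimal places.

C18H21NO3 + H2O ⇌ C18H22NO3+ + OH-
Kb = 10^(−5.80) = 1.58 × 10^-6
From the ICE table, Kb = [OH-]²/(0.0064 − [OH-]) = 1.58 × 10^-6.
Neglecting [OH-] in the denominator: [OH-] = √(1.58 × 10^-6 × 0.0064) = 1.01 × 10^-4 M
pOH = −log(1.01 × 10^-4) = 4.00; pH = 14.00 − 4.00 = 10.00

pH = 10.00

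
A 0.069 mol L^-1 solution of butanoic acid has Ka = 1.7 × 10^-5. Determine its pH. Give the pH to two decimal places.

CH3(CH2)2COOH ⇌ CH3(CH2)2COO- + H+
Ka = [H+]²/(0.069 − [H+]) = 1.7 × 10^-5
Assume [H+] ≪ 0.069: [H+] ≈ √(1.7 × 10^-5 × 0.069) = 1.08 × 10^-3 M
pH = −log(1.08 × 10^-3) = 2.97

pH = 2.97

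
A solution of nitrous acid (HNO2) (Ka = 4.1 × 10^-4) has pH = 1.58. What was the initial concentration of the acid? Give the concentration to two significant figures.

C₀ = 1.7 M

[H+] = 10^(-1.58) = 2.63 × 10^-2 M = x
Ka = x²/(C₀ − x) ⇒ C₀ = x + x²/Ka
C₀ = 2.63 × 10^-2 + (2.63 × 10^-2)²/(4.1 × 10^-4) = 1.71 M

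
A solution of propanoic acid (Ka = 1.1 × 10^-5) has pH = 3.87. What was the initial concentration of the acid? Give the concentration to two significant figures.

C₀ = 1.8 × 10^-3 M

[H+] = 10^(-3.87) = 1.35 × 10^-4 M = x
Ka = x²/(C₀ − x) ⇒ C₀ = x + x²/Ka
C₀ = 1.35 × 10^-4 + (1.35 × 10^-4)²/(1.1 × 10^-5) = 1.79 × 10^-3 M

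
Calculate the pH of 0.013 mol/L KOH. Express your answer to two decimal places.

pH = 12.11

KOH is a strong base; [OH-] = 0.013 M.
pOH = -log(0.013) = 1.89
pH = 14.00 - 1.89 = 12.11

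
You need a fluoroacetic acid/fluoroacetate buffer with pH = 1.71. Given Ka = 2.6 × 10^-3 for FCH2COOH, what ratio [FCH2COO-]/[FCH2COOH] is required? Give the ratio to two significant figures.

ratio = 0.13

pKa = -log(2.6 × 10^-3) = 2.585
pH = pKa + log(r) ⇒ log(r) = 1.71 − 2.585 = -0.875
r = [FCH2COO-]/[FCH2COOH] = 10^(-0.875) = 0.133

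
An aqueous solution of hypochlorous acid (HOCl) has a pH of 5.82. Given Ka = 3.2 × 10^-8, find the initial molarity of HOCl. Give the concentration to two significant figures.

[H+] = 10^(-5.82) = 1.51 × 10^-6 M = x
Ka = x²/(C₀ − x) ⇒ C₀ = x + x²/Ka
C₀ = 1.51 × 10^-6 + (1.51 × 10^-6)²/(3.2 × 10^-8) = 7.28 × 10^-5 M

C₀ = 7.3 × 10^-5 M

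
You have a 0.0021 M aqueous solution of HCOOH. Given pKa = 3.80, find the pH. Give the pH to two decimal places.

pH = 3.30

HCOOH ⇌ HCOO- + H+
Ka = 10^(−3.80) = 1.58 × 10^-4
Ka = x²/(0.0021 − x) = 1.58 × 10^-4
x is not negligible relative to C₀; solve x² + 0.000158·x − 3.32e-07 = 0.
x = (−Ka + √(Ka² + 4·Ka·C₀))/2 = 5.02 × 10^-4 M
pH = −log[H+] = −log(5.02 × 10^-4) = 3.30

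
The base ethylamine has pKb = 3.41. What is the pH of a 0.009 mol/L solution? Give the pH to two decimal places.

C2H5NH2 + H2O ⇌ C2H5NH3+ + OH-
Kb = 10^(−3.41) = 3.89 × 10^-4
Kb = x²/(0.009 − x) = 3.89 × 10^-4
Here C₀/Kb ≈ 23.1, so the small-x approximation fails. Use the quadratic:
x = (−Kb + √(Kb² + 4·Kb·C₀))/2 = 1.69 × 10^-3 M
pOH = 2.77, so pH = 14.00 − pOH = 11.23

pH = 11.23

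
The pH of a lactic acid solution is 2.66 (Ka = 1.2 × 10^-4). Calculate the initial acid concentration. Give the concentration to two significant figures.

[H+] = 10^(-2.66) = 2.19 × 10^-3 M = x
Ka = x²/(C₀ − x) ⇒ C₀ = x + x²/Ka
C₀ = 2.19 × 10^-3 + (2.19 × 10^-3)²/(1.2 × 10^-4) = 4.22 × 10^-2 M

C₀ = 4.2 × 10^-2 M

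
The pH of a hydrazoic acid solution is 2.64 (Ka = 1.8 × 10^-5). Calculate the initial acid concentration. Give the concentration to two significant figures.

C₀ = 2.9 × 10^-1 M

[H+] = 10^(-2.64) = 2.29 × 10^-3 M = x
Ka = x²/(C₀ − x) ⇒ C₀ = x + x²/Ka
C₀ = 2.29 × 10^-3 + (2.29 × 10^-3)²/(1.8 × 10^-5) = 2.94 × 10^-1 M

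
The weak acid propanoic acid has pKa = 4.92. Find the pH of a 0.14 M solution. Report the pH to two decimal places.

CH3CH2COOH ⇌ CH3CH2COO- + H+
Ka = 10^(−4.92) = 1.20 × 10^-5
Ka = [H+]²/(0.14 − [H+]) = 1.20 × 10^-5
Neglecting [H+] in the denominator: [H+] = √(1.20 × 10^-5 × 0.14) = 1.30 × 10^-3 M
([H+]/C₀ = 0.93% < 5%, so the approximation holds.)
pH = −log(1.30 × 10^-3) = 2.89

pH = 2.89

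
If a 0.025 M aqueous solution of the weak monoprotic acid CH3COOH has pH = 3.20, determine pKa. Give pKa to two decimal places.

[H+] = 10^(-3.20) = 6.31 × 10^-4 M
At equilibrium [HA] = 0.025 − 6.31 × 10^-4 = 2.44 × 10^-2 M
Ka = [H+][A-]/[HA] = (6.31 × 10^-4)² / 2.44 × 10^-2 = 1.63 × 10^-5
pKa = -log(1.63 × 10^-5) = 4.79

pKa = 4.79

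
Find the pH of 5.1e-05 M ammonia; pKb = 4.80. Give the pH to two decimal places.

pH = 9.33

NH3 + H2O ⇌ NH4+ + OH-
Kb = 10^(−4.80) = 1.58 × 10^-5
From the ICE table, Kb = [OH-]²/(5.1e-05 − [OH-]) = 1.58 × 10^-5.
[OH-] is not negligible relative to C₀; solve [OH-]² + 1.58e-05·[OH-] − 8.06e-10 = 0.
[OH-] = (−Kb + √(Kb² + 4·Kb·C₀))/2 = 2.16 × 10^-5 M
pOH = 4.67, so pH = 14.00 − pOH = 9.33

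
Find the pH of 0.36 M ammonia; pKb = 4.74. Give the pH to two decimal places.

pH = 11.41

NH3 + H2O ⇌ NH4+ + OH-
Kb = 10^(−4.74) = 1.82 × 10^-5
Kb = [OH-]²/(0.36 − [OH-]) = 1.82 × 10^-5
Assume [OH-] ≪ 0.36: [OH-] ≈ √(1.82 × 10^-5 × 0.36) = 2.56 × 10^-3 M
pOH = 2.59, so pH = 14.00 − pOH = 11.41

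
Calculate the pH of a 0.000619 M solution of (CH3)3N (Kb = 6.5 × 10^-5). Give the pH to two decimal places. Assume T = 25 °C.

(CH3)3N + H2O ⇌ (CH3)3NH+ + OH-
Kb = [OH-]²/(0.000619 − [OH-]) = 6.5 × 10^-5
The 5% rule fails; solving [OH-]² + Kb·[OH-] − Kb·C₀ = 0 exactly:
[OH-] = [−6.5e-05 + √(6.5e-05² + 1.61e-07)]/2 = 1.71 × 10^-4 M
pOH = 3.77, so pH = 14.00 − pOH = 10.23

pH = 10.23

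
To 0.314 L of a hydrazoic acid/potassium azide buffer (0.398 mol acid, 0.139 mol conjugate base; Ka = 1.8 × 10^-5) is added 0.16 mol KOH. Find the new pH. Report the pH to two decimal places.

pH = 4.84

OH- converts HN3 to N3-: HN3 → 0.238 mol, N3- → 0.299 mol.
pKa = −log(1.8 × 10^-5) = 4.745
pH = pKa + log([A⁻]/[HA]) = 4.745 + log(0.299/0.238) = 4.745 +0.099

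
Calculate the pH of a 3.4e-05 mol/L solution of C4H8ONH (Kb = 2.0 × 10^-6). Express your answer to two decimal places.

pH = 8.86

C4H8ONH + H2O ⇌ C4H8ONH2+ + OH-
Kb = [OH-]²/(3.4e-05 − [OH-]) = 2.0 × 10^-6
Here C₀/Kb ≈ 17, so the small-[OH-] approximation fails. Use the quadratic:
[OH-] = [−2e-06 + √(2e-06² + 2.72e-10)]/2 = 7.31 × 10^-6 M
pOH = −log(7.31 × 10^-6) = 5.14; pH = 14.00 − 5.14 = 8.86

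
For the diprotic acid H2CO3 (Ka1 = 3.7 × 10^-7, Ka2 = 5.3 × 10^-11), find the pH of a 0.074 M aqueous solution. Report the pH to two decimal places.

Since Ka1 ≫ Ka2, the first ionization dominates [H+].
Ka1 = x²/(0.074 − x) = 3.7 × 10^-7
x ≈ √(3.7 × 10^-7 × 0.074) = 1.65 × 10^-4 M
pH = −log(1.65 × 10^-4) = 3.78

pH = 3.78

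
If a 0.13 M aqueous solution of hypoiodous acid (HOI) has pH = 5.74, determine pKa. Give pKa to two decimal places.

pKa = 10.59

[H+] = 10^(-5.74) = 1.82 × 10^-6 M
At equilibrium [HA] = 0.13 − 1.82 × 10^-6 = 1.30 × 10^-1 M
Ka = [H+][A-]/[HA] = (1.82 × 10^-6)² / 1.30 × 10^-1 = 2.55 × 10^-11
pKa = -log(2.55 × 10^-11) = 10.59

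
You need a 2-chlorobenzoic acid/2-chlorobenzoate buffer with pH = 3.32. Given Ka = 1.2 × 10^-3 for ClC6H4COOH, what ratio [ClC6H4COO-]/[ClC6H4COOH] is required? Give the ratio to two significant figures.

pKa = -log(1.2 × 10^-3) = 2.921
pH = pKa + log(r) ⇒ log(r) = 3.32 − 2.921 = +0.399
r = [ClC6H4COO-]/[ClC6H4COOH] = 10^(+0.399) = 2.51

ratio = 2.5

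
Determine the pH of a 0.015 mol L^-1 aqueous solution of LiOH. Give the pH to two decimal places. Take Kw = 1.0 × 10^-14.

LiOH is a strong base; [OH-] = 0.015 M.
pOH = -log(0.015) = 1.82
pH = 14.00 - 1.82 = 12.18

pH = 12.18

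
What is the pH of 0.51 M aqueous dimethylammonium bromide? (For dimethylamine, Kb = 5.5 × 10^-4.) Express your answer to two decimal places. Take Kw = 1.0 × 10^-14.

pH = 5.52

(CH3)2NH2+ is the conjugate acid of the weak base (CH3)2NH.
Ka = Kw/Kb = 1.0×10^-14 / 5.5 × 10^-4 = 1.82 × 10^-11
Ka = x²/(0.51 − x) = 1.82 × 10^-11
Neglecting x in the denominator: x = √(1.82 × 10^-11 × 0.51) = 3.05 × 10^-6 M
pH = −log[H+] = −log(3.05 × 10^-6) = 5.52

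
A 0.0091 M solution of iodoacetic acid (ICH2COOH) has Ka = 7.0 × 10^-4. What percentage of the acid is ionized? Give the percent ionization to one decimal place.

24.2%

ICH2COOH ⇌ ICH2COO- + H+; let x = [H+] at equilibrium.
Ka = x²/(C₀ − x); solving the quadratic gives x = 2.20 × 10^-3 M.
Fraction ionized = 2.20 × 10^-3 / 0.0091 = 0.2418 → 24.2%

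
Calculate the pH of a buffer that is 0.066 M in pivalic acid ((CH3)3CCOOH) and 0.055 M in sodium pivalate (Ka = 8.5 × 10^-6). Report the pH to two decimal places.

pH = 4.99

pKa = −log(8.5 × 10^-6) = 5.071
Henderson–Hasselbalch: pH = pKa + log([(CH3)3CCOO-]/[(CH3)3CCOOH]) = 5.071 + log(0.055/0.066)
pH = 5.071 + (-0.079) = 4.99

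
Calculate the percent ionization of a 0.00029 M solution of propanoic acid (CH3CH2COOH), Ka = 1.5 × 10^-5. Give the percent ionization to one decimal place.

20.3%

CH3CH2COOH ⇌ CH3CH2COO- + H+; let x = [H+] at equilibrium.
Solve x² + 1.5e-05x − 4.35e-09 = 0 → x = 5.89 × 10^-5 M
Fraction ionized = 5.89 × 10^-5 / 0.00029 = 0.2031 → 20.3%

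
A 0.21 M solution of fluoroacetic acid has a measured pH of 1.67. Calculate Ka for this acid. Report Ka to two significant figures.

Ka = 2.4 × 10^-3

[H+] = 10^(-1.67) = 2.14 × 10^-2 M
At equilibrium [HA] = 0.21 − 2.14 × 10^-2 = 1.89 × 10^-1 M
Ka = [H+][A-]/[HA] = (2.14 × 10^-2)² / 1.89 × 10^-1 = 2.4 × 10^-3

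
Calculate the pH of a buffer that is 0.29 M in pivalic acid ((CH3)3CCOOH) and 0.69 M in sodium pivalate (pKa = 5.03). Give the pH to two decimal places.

Using pH = pKa + log([base]/[acid]) with [base]/[acid] = 0.69/0.29:
pH = 5.03 + (+0.376) = 5.41

pH = 5.41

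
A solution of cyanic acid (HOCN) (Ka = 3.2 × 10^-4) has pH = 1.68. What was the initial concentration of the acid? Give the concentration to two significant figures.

C₀ = 1.4 M

[H+] = 10^(-1.68) = 2.09 × 10^-2 M = x
Ka = x²/(C₀ − x) ⇒ C₀ = x + x²/Ka
C₀ = 2.09 × 10^-2 + (2.09 × 10^-2)²/(3.2 × 10^-4) = 1.39 M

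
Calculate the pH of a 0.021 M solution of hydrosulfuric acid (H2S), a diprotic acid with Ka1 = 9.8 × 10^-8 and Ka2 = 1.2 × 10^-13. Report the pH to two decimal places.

Ka1 ≫ Ka2, so treat the first dissociation as the only significant source of H+.
Ka1 = x²/(0.021 − x) = 9.8 × 10^-8
x ≈ √(9.8 × 10^-8 × 0.021) = 4.54 × 10^-5 M
pH = −log(4.54 × 10^-5) = 4.34

pH = 4.34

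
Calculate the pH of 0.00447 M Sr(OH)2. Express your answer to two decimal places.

pH = 11.95

Sr(OH)2 is a strong base (each formula unit releases 2 OH-); [OH-] = 0.00894 M.
pOH = -log(0.00894) = 2.05
pH = 14.00 - 2.05 = 11.95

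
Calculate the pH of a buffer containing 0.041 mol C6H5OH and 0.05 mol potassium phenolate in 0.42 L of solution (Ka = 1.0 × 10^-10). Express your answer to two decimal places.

pKa = −log(1.0 × 10^-10) = 10.000
Henderson–Hasselbalch: pH = pKa + log([C6H5O-]/[C6H5OH]) = 10.000 + log(0.05/0.041)
pH = 10.000 + (+0.086) = 10.09

pH = 10.09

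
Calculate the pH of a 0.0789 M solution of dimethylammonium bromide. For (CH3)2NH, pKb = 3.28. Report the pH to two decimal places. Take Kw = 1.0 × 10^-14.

(CH3)2NH2+ is the conjugate acid of the weak base (CH3)2NH.
Kb = 10^(−3.28) = 5.25 × 10^-4
Ka = Kw/Kb = 1.0×10^-14 / 5.25 × 10^-4 = 1.90 × 10^-11
From the ICE table, Ka = [H+]²/(0.0789 − [H+]) = 1.90 × 10^-11.
Assume [H+] ≪ 0.0789: [H+] ≈ √(1.90 × 10^-11 × 0.0789) = 1.22 × 10^-6 M
([H+]/C₀ = 0.0016% < 5%, so the approximation holds.)
pH = −log[H+] = −log(1.22 × 10^-6) = 5.91

pH = 5.91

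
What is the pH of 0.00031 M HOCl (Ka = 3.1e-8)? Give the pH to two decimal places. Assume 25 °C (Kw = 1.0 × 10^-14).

HOCl ⇌ OCl- + H+
Ka = [H+]²/(0.00031 − [H+]) = 3.1 × 10^-8
Since Ka ≪ C₀, [H+] ≈ √(Ka·C₀) = 3.10 × 10^-6 M.
([H+]/C₀ = 1% < 5%, so the approximation holds.)
pH = −log[H+] = −log(3.10 × 10^-6) = 5.51

pH = 5.51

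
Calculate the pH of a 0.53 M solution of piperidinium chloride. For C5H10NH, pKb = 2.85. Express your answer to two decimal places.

C5H10NH2+ is the conjugate acid of the weak base C5H10NH.
Kb = 10^(−2.85) = 1.41 × 10^-3
Ka = Kw/Kb = 1.0×10^-14 / 1.41 × 10^-3 = 7.09 × 10^-12
From the ICE table, Ka = x²/(0.53 − x) = 7.09 × 10^-12.
Since Ka ≪ C₀, x ≈ √(Ka·C₀) = 1.94 × 10^-6 M.
pH = −log(1.94 × 10^-6) = 5.71

pH = 5.71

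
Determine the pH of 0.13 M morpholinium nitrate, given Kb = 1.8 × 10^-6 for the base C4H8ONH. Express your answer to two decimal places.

C4H8ONH2+ is the conjugate acid of the weak base C4H8ONH.
Ka = Kw/Kb = 1.0×10^-14 / 1.8 × 10^-6 = 5.56 × 10^-9
From the ICE table, Ka = x²/(0.13 − x) = 5.56 × 10^-9.
Assume x ≪ 0.13: x ≈ √(5.56 × 10^-9 × 0.13) = 2.69 × 10^-5 M
Check: 0.021% ionized — well under 5%, approximation valid.
pH = −log[H+] = −log(2.69 × 10^-5) = 4.57

pH = 4.57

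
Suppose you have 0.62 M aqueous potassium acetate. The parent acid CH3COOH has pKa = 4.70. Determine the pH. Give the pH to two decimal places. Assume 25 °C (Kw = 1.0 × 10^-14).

CH3COO- is the conjugate base of the weak acid CH3COOH.
Ka = 10^(−4.70) = 2.00 × 10^-5
Kb = Kw/Ka = 1.0×10^-14 / 2.00 × 10^-5 = 5.00 × 10^-10
From the ICE table, Kb = [OH-]²/(0.62 − [OH-]) = 5.00 × 10^-10.
Neglecting [OH-] in the denominator: [OH-] = √(5.00 × 10^-10 × 0.62) = 1.76 × 10^-5 M
pOH = 4.75, so pH = 14.00 − pOH = 9.25

pH = 9.25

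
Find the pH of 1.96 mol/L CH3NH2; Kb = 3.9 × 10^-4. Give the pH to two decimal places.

CH3NH2 + H2O ⇌ CH3NH3+ + OH-
Kb = [OH-]²/(1.96 − [OH-]) = 3.9 × 10^-4
Since Kb ≪ C₀, [OH-] ≈ √(Kb·C₀) = 2.76 × 10^-2 M.
pOH = 1.56, so pH = 14.00 − pOH = 12.44

pH = 12.44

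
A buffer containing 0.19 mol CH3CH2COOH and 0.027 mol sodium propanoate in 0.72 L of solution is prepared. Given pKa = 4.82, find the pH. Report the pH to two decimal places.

pH = 3.97

Using pH = pKa + log([base]/[acid]) with [base]/[acid] = 0.027/0.19:
pH = 4.82 + (-0.847) = 3.97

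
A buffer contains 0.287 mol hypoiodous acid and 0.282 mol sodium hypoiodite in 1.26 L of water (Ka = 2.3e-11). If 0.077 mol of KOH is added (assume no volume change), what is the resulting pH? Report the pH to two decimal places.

After neutralization: n(HOI) = 0.21 mol, n(OI-) = 0.359 mol.
pKa = −log(2.3 × 10^-11) = 10.638
Henderson–Hasselbalch with mole ratio 0.359/0.21: pH = 10.638 + (+0.233)

pH = 10.87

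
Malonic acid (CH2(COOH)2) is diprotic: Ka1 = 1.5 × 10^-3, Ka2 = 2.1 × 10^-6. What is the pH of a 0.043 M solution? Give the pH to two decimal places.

pH = 2.14

Ka1 ≫ Ka2, so treat the first dissociation as the only significant source of H+.
Ka1 = x²/(0.043 − x) = 1.5 × 10^-3
Solving the quadratic: x = (−Ka1 + √(Ka1² + 4·Ka1·C₀))/2 = 7.32 × 10^-3 M
pH = −log(7.32 × 10^-3) = 2.14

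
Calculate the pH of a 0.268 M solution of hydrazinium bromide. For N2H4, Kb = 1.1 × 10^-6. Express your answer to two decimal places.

N2H5+ is the conjugate acid of the weak base N2H4.
Ka = Kw/Kb = 1.0×10^-14 / 1.1 × 10^-6 = 9.09 × 10^-9
Ka = x²/(0.268 − x) = 9.09 × 10^-9
Neglecting x in the denominator: x = √(9.09 × 10^-9 × 0.268) = 4.94 × 10^-5 M
pH = −log[H+] = −log(4.94 × 10^-5) = 4.31

pH = 4.31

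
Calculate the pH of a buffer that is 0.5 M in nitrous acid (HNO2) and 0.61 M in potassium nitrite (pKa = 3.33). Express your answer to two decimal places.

pH = 3.42

pH = pKa + log([A⁻]/[HA]) = 3.33 + log(0.61/0.5)
pH = 3.33 + (+0.086) = 3.42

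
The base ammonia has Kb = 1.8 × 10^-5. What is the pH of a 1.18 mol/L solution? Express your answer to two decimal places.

pH = 11.66

NH3 + H2O ⇌ NH4+ + OH-
From the ICE table, Kb = [OH-]²/(1.18 − [OH-]) = 1.8 × 10^-5.
Assume [OH-] ≪ 1.18: [OH-] ≈ √(1.8 × 10^-5 × 1.18) = 4.61 × 10^-3 M
([OH-]/C₀ = 0.39% < 5%, so the approximation holds.)
pOH = 2.34, so pH = 14.00 − pOH = 11.66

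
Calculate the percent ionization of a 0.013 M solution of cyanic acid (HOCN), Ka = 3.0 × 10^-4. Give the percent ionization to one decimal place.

14.1%

HOCN ⇌ OCN- + H+; let x = [H+] at equilibrium.
Ka = x²/(C₀ − x); solving the quadratic gives x = 1.83 × 10^-3 M.
% ionization = x/C₀ × 100% = 1.83 × 10^-3/0.013 × 100% = 14.1%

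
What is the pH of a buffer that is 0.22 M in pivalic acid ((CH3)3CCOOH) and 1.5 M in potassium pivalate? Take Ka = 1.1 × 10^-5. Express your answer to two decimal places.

pH = 5.79

pKa = −log(1.1 × 10^-5) = 4.959
Henderson–Hasselbalch: pH = pKa + log([(CH3)3CCOO-]/[(CH3)3CCOOH]) = 4.959 + log(1.5/0.22)
pH = 4.959 + (+0.834) = 5.79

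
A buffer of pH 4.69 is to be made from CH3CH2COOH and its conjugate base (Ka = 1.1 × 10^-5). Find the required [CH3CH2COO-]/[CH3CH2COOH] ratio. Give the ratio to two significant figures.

ratio = 0.54

pKa = -log(1.1 × 10^-5) = 4.959
pH = pKa + log(r) ⇒ log(r) = 4.69 − 4.959 = -0.269
r = [CH3CH2COO-]/[CH3CH2COOH] = 10^(-0.269) = 0.538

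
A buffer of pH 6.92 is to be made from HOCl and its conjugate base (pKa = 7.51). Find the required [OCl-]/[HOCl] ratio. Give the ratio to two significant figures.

pH = pKa + log(r) ⇒ log(r) = 6.92 − 7.51 = -0.59
r = [OCl-]/[HOCl] = 10^(-0.59) = 0.257

ratio = 0.26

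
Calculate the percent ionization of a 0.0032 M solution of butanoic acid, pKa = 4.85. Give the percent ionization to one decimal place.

CH3(CH2)2COOH ⇌ CH3(CH2)2COO- + H+; let x = [H+] at equilibrium.
Ka = 10^(−4.85) = 1.41 × 10^-5
Solve x² + 1.41e-05x − 4.51e-08 = 0 → x = 2.05 × 10^-4 M
Fraction ionized = 2.05 × 10^-4 / 0.0032 = 0.0641 → 6.4%

6.4%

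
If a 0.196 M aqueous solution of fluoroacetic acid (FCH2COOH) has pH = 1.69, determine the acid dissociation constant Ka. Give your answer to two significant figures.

Ka = 2.4 × 10^-3

[H+] = 10^(-1.69) = 2.04 × 10^-2 M
At equilibrium [HA] = 0.196 − 2.04 × 10^-2 = 1.76 × 10^-1 M
Ka = [H+][A-]/[HA] = (2.04 × 10^-2)² / 1.76 × 10^-1 = 2.4 × 10^-3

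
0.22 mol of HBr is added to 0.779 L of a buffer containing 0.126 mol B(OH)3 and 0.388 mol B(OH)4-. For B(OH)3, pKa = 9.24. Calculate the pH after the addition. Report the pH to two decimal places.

pH = 8.93

After neutralization: n(B(OH)3) = 0.346 mol, n(B(OH)4-) = 0.168 mol.
pH = pKa + log([A⁻]/[HA]) = 9.24 + log(0.168/0.346) = 9.24 -0.314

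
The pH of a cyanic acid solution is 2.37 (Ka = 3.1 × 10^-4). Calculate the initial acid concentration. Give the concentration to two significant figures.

C₀ = 6.3 × 10^-2 M

[H+] = 10^(-2.37) = 4.27 × 10^-3 M = x
Ka = x²/(C₀ − x) ⇒ C₀ = x + x²/Ka
C₀ = 4.27 × 10^-3 + (4.27 × 10^-3)²/(3.1 × 10^-4) = 6.31 × 10^-2 M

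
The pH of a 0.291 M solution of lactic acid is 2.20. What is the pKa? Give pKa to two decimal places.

pKa = 3.85

[H+] = 10^(-2.20) = 6.31 × 10^-3 M
At equilibrium [HA] = 0.291 − 6.31 × 10^-3 = 2.85 × 10^-1 M
Ka = [H+][A-]/[HA] = (6.31 × 10^-3)² / 2.85 × 10^-1 = 1.40 × 10^-4
pKa = -log(1.40 × 10^-4) = 3.85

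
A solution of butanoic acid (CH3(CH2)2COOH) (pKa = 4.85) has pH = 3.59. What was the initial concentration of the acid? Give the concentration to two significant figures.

[H+] = 10^(-3.59) = 2.57 × 10^-4 M = x
Ka = 10^(−4.85) = 1.41 × 10^-5
Ka = x²/(C₀ − x) ⇒ C₀ = x + x²/Ka
C₀ = 2.57 × 10^-4 + (2.57 × 10^-4)²/(1.41 × 10^-5) = 4.94 × 10^-3 M

C₀ = 4.9 × 10^-3 M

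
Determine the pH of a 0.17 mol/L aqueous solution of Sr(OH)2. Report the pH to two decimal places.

pH = 13.53

Sr(OH)2 is a strong base (each formula unit releases 2 OH-); [OH-] = 0.34 M.
pOH = -log(0.34) = 0.47
pH = 14.00 - 0.47 = 13.53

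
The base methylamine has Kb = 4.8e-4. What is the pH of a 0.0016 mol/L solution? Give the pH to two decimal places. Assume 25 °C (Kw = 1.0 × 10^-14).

pH = 10.83

CH3NH2 + H2O ⇌ CH3NH3+ + OH-
Let x = [OH-] at equilibrium. Kb = x²/(0.0016 − x).
The 5% rule fails; solving x² + Kb·x − Kb·C₀ = 0 exactly:
x = (−Kb + √(Kb² + 4·Kb·C₀))/2 = 6.69 × 10^-4 M
pOH = −log(6.69 × 10^-4) = 3.17; pH = 14.00 − 3.17 = 10.83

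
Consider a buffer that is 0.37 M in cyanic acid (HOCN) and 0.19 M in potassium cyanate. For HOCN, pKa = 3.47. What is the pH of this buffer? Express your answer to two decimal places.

Using pH = pKa + log([base]/[acid]) with [base]/[acid] = 0.19/0.37:
pH = 3.47 + (-0.289) = 3.18

pH = 3.18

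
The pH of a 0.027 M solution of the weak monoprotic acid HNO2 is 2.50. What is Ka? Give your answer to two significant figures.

Ka = 4.2 × 10^-4

[H+] = 10^(-2.50) = 3.16 × 10^-3 M
At equilibrium [HA] = 0.027 − 3.16 × 10^-3 = 2.38 × 10^-2 M
Ka = [H+][A-]/[HA] = (3.16 × 10^-3)² / 2.38 × 10^-2 = 4.2 × 10^-4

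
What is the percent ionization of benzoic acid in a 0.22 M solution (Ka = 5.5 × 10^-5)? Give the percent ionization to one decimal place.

C6H5COOH ⇌ C6H5COO- + H+; let x = [H+] at equilibrium.
x ≈ √(Ka·C₀) = √(5.5 × 10^-5 × 0.22) = 3.48 × 10^-3 M
Fraction ionized = 3.48 × 10^-3 / 0.22 = 0.0158 → 1.6%

1.6%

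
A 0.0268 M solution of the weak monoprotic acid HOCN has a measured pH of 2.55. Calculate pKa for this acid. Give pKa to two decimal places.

[H+] = 10^(-2.55) = 2.82 × 10^-3 M
At equilibrium [HA] = 0.0268 − 2.82 × 10^-3 = 2.40 × 10^-2 M
Ka = [H+][A-]/[HA] = (2.82 × 10^-3)² / 2.40 × 10^-2 = 3.31 × 10^-4
pKa = -log(3.31 × 10^-4) = 3.48

pKa = 3.48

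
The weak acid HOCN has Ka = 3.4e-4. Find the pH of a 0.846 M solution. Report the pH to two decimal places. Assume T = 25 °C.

pH = 1.77

HOCN ⇌ OCN- + H+
From the ICE table, Ka = [H+]²/(0.846 − [H+]) = 3.4 × 10^-4.
Since Ka ≪ C₀, [H+] ≈ √(Ka·C₀) = 1.70 × 10^-2 M.
Check: 2% ionized — well under 5%, approximation valid.
pH = −log[H+] = −log(1.70 × 10^-2) = 1.77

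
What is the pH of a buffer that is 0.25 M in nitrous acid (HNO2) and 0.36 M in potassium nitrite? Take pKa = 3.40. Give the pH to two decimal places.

Using pH = pKa + log([base]/[acid]) with [base]/[acid] = 0.36/0.25:
pH = 3.40 + (+0.158) = 3.56

pH = 3.56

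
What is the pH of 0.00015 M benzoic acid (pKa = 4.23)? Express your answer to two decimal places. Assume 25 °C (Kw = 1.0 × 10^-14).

C6H5COOH ⇌ C6H5COO- + H+
Ka = 10^(−4.23) = 5.89 × 10^-5
From the ICE table, Ka = [H+]²/(0.00015 − [H+]) = 5.89 × 10^-5.
[H+] is not negligible relative to C₀; solve [H+]² + 5.89e-05·[H+] − 8.83e-09 = 0.
[H+] = (−Ka + √(Ka² + 4·Ka·C₀))/2 = 6.91 × 10^-5 M
pH = −log(6.91 × 10^-5) = 4.16

pH = 4.16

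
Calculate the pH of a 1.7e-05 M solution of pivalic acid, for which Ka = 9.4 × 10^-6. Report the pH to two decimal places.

pH = 5.06

(CH3)3CCOOH ⇌ (CH3)3CCOO- + H+
From the ICE table, Ka = [H+]²/(1.7e-05 − [H+]) = 9.4 × 10^-6.
[H+] is not negligible relative to C₀; solve [H+]² + 9.4e-06·[H+] − 1.6e-10 = 0.
[H+] = [−9.4e-06 + √(9.4e-06² + 6.39e-10)]/2 = 8.79 × 10^-6 M
pH = −log[H+] = −log(8.79 × 10^-6) = 5.06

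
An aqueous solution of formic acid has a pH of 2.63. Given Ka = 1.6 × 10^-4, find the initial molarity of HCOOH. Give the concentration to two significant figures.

C₀ = 3.7 × 10^-2 M

[H+] = 10^(-2.63) = 2.34 × 10^-3 M = x
Ka = x²/(C₀ − x) ⇒ C₀ = x + x²/Ka
C₀ = 2.34 × 10^-3 + (2.34 × 10^-3)²/(1.6 × 10^-4) = 3.66 × 10^-2 M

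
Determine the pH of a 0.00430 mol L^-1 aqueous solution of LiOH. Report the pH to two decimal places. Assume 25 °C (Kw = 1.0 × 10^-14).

LiOH is a strong base; [OH-] = 0.0043 M.
pOH = -log(0.0043) = 2.37
pH = 14.00 - 2.37 = 11.63

pH = 11.63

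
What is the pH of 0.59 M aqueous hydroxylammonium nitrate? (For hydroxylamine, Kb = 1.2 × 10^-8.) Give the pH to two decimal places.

pH = 3.15

NH3OH+ is the conjugate acid of the weak base NH2OH.
Ka = Kw/Kb = 1.0×10^-14 / 1.2 × 10^-8 = 8.33 × 10^-7
Ka = [H+]²/(0.59 − [H+]) = 8.33 × 10^-7
Since Ka ≪ C₀, [H+] ≈ √(Ka·C₀) = 7.01 × 10^-4 M.
Check: 0.12% ionized — well under 5%, approximation valid.
pH = −log(7.01 × 10^-4) = 3.15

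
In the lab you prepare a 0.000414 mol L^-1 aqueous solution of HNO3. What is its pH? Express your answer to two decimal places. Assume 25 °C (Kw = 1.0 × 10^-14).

pH = 3.38

HNO3 is a strong acid and dissociates completely, so [H+] = 0.000414 M.
pH = -log(0.000414) = 3.38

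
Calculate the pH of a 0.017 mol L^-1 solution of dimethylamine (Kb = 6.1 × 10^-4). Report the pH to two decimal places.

pH = 11.47

(CH3)2NH + H2O ⇌ (CH3)2NH2+ + OH-
From the ICE table, Kb = [OH-]²/(0.017 − [OH-]) = 6.1 × 10^-4.
The 5% rule fails; solving [OH-]² + Kb·[OH-] − Kb·C₀ = 0 exactly:
[OH-] = (−Kb + √(Kb² + 4·Kb·C₀))/2 = 2.93 × 10^-3 M
pOH = −log(2.93 × 10^-3) = 2.53; pH = 14.00 − 2.53 = 11.47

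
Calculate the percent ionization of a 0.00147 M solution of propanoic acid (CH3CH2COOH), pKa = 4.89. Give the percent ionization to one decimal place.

8.9%

CH3CH2COOH ⇌ CH3CH2COO- + H+; let x = [H+] at equilibrium.
Ka = 10^(−4.89) = 1.29 × 10^-5
Ka = x²/(C₀ − x); solving the quadratic gives x = 1.31 × 10^-4 M.
% ionization = x/C₀ × 100% = 1.31 × 10^-4/0.00147 × 100% = 8.9%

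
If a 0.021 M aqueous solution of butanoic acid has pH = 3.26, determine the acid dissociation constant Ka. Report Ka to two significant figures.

Ka = 1.5 × 10^-5

[H+] = 10^(-3.26) = 5.50 × 10^-4 M
At equilibrium [HA] = 0.021 − 5.50 × 10^-4 = 2.05 × 10^-2 M
Ka = [H+][A-]/[HA] = (5.50 × 10^-4)² / 2.05 × 10^-2 = 1.5 × 10^-5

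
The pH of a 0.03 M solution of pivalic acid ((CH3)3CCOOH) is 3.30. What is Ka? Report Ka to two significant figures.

Ka = 8.5 × 10^-6

[H+] = 10^(-3.30) = 5.01 × 10^-4 M
At equilibrium [HA] = 0.03 − 5.01 × 10^-4 = 2.95 × 10^-2 M
Ka = [H+][A-]/[HA] = (5.01 × 10^-4)² / 2.95 × 10^-2 = 8.5 × 10^-6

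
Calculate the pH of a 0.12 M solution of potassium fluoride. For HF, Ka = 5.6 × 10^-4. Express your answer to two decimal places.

F- is the conjugate base of the weak acid HF.
Kb = Kw/Ka = 1.0×10^-14 / 5.6 × 10^-4 = 1.79 × 10^-11
Kb = x²/(0.12 − x) = 1.79 × 10^-11
Since Kb ≪ C₀, x ≈ √(Kb·C₀) = 1.47 × 10^-6 M.
(x/C₀ = 0.0012% < 5%, so the approximation holds.)
pOH = −log(1.47 × 10^-6) = 5.83; pH = 14.00 − 5.83 = 8.17

pH = 8.17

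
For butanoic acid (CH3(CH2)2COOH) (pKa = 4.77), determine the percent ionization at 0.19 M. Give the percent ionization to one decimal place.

0.9%

CH3(CH2)2COOH ⇌ CH3(CH2)2COO- + H+; let x = [H+] at equilibrium.
Ka = 10^(−4.77) = 1.70 × 10^-5
x ≈ √(Ka·C₀) = √(1.70 × 10^-5 × 0.19) = 1.80 × 10^-3 M
% ionization = x/C₀ × 100% = 1.80 × 10^-3/0.19 × 100% = 0.9%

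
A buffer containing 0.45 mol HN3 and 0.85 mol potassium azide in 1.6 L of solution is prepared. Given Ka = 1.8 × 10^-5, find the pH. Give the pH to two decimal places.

pH = 5.02

pKa = −log(1.8 × 10^-5) = 4.745
pH = pKa + log([A⁻]/[HA]) = 4.745 + log(0.85/0.45)
pH = 4.745 + (+0.276) = 5.02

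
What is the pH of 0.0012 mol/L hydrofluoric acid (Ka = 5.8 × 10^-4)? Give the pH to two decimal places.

HF ⇌ F- + H+
Let x = [H+] at equilibrium. Ka = x²/(0.0012 − x).
Here C₀/Ka ≈ 2.07, so the small-x approximation fails. Use the quadratic:
x = [−0.00058 + √(0.00058² + 2.78e-06)]/2 = 5.93 × 10^-4 M
pH = −log[H+] = −log(5.93 × 10^-4) = 3.23

pH = 3.23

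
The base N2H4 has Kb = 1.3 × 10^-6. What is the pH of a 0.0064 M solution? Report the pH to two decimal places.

N2H4 + H2O ⇌ N2H5+ + OH-
From the ICE table, Kb = x²/(0.0064 − x) = 1.3 × 10^-6.
Neglecting x in the denominator: x = √(1.3 × 10^-6 × 0.0064) = 9.12 × 10^-5 M
(x/C₀ = 1.4% < 5%, so the approximation holds.)
pOH = 4.04, so pH = 14.00 − pOH = 9.96

pH = 9.96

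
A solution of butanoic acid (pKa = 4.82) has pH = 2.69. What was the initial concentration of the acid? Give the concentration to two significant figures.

[H+] = 10^(-2.69) = 2.04 × 10^-3 M = x
Ka = 10^(−4.82) = 1.51 × 10^-5
Ka = x²/(C₀ − x) ⇒ C₀ = x + x²/Ka
C₀ = 2.04 × 10^-3 + (2.04 × 10^-3)²/(1.51 × 10^-5) = 2.78 × 10^-1 M

C₀ = 2.8 × 10^-1 M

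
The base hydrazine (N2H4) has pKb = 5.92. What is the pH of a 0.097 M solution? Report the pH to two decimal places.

pH = 10.53

N2H4 + H2O ⇌ N2H5+ + OH-
Kb = 10^(−5.92) = 1.20 × 10^-6
From the ICE table, Kb = [OH-]²/(0.097 − [OH-]) = 1.20 × 10^-6.
Since Kb ≪ C₀, [OH-] ≈ √(Kb·C₀) = 3.41 × 10^-4 M.
([OH-]/C₀ = 0.35% < 5%, so the approximation holds.)
pOH = −log(3.41 × 10^-4) = 3.47; pH = 14.00 − 3.47 = 10.53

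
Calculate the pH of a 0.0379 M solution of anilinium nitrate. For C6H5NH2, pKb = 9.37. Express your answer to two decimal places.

pH = 3.03

C6H5NH3+ is the conjugate acid of the weak base C6H5NH2.
Kb = 10^(−9.37) = 4.27 × 10^-10
Ka = Kw/Kb = 1.0×10^-14 / 4.27 × 10^-10 = 2.34 × 10^-5
From the ICE table, Ka = [H+]²/(0.0379 − [H+]) = 2.34 × 10^-5.
Neglecting [H+] in the denominator: [H+] = √(2.34 × 10^-5 × 0.0379) = 9.42 × 10^-4 M
pH = −log[H+] = −log(9.42 × 10^-4) = 3.03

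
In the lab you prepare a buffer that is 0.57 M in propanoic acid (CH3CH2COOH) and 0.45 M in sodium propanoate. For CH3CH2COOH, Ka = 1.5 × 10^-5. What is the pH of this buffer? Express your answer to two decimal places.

pH = 4.72

pKa = −log(1.5 × 10^-5) = 4.824
Henderson–Hasselbalch: pH = pKa + log([CH3CH2COO-]/[CH3CH2COOH]) = 4.824 + log(0.45/0.57)
pH = 4.824 + (-0.103) = 4.72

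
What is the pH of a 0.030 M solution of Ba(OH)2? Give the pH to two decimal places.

pH = 12.78

Ba(OH)2 is a strong base (each formula unit releases 2 OH-); [OH-] = 0.06 M.
pOH = -log(0.06) = 1.22
pH = 14.00 - 1.22 = 12.78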